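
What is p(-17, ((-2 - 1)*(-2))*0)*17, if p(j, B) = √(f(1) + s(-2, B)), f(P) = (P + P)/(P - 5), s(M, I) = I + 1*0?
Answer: 17*I*√2/2 ≈ 12.021*I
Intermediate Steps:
s(M, I) = I (s(M, I) = I + 0 = I)
f(P) = 2*P/(-5 + P) (f(P) = (2*P)/(-5 + P) = 2*P/(-5 + P))
p(j, B) = √(-½ + B) (p(j, B) = √(2*1/(-5 + 1) + B) = √(2*1/(-4) + B) = √(2*1*(-¼) + B) = √(-½ + B))
p(-17, ((-2 - 1)*(-2))*0)*17 = (√(-2 + 4*(((-2 - 1)*(-2))*0))/2)*17 = (√(-2 + 4*(-3*(-2)*0))/2)*17 = (√(-2 + 4*(6*0))/2)*17 = (√(-2 + 4*0)/2)*17 = (√(-2 + 0)/2)*17 = (√(-2)/2)*17 = ((I*√2)/2)*17 = (I*√2/2)*17 = 17*I*√2/2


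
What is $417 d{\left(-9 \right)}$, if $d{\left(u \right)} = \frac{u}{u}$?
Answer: $417$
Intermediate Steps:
$d{\left(u \right)} = 1$
$417 d{\left(-9 \right)} = 417 \cdot 1 = 417$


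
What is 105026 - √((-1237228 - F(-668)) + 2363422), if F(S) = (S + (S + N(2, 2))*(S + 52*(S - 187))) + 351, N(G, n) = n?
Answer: 105026 - I*√28928737 ≈ 1.0503e+5 - 5378.5*I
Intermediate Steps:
F(S) = 351 + S + (-9724 + 53*S)*(2 + S) (F(S) = (S + (S + 2)*(S + 52*(S - 187))) + 351 = (S + (2 + S)*(S + 52*(-187 + S))) + 351 = (S + (2 + S)*(S + (-9724 + 52*S))) + 351 = (S + (2 + S)*(-9724 + 53*S)) + 351 = (S + (-9724 + 53*S)*(2 + S)) + 351 = 351 + S + (-9724 + 53*S)*(2 + S))
105026 - √((-1237228 - F(-668)) + 2363422) = 105026 - √((-1237228 - (-19097 - 9617*(-668) + 53*(-668)²)) + 2363422) = 105026 - √((-1237228 - (-19097 + 6424156 + 53*446224)) + 2363422) = 105026 - √((-1237228 - (-19097 + 6424156 + 23649872)) + 2363422) = 105026 - √((-1237228 - 1*30054931) + 2363422) = 105026 - √((-1237228 - 30054931) + 2363422) = 105026 - √(-31292159 + 2363422) = 105026 - √(-28928737) = 105026 - I*√28928737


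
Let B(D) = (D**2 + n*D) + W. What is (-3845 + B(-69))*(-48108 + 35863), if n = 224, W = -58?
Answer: 178752510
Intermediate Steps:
B(D) = -58 + D**2 + 224*D (B(D) = (D**2 + 224*D) - 58 = -58 + D**2 + 224*D)
(-3845 + B(-69))*(-48108 + 35863) = (-3845 + (-58 + (-69)**2 + 224*(-69)))*(-48108 + 35863) = (-3845 + (-58 + 4761 - 15456))*(-12245) = (-3845 - 10753)*(-12245) = -14598*(-12245) = 178752510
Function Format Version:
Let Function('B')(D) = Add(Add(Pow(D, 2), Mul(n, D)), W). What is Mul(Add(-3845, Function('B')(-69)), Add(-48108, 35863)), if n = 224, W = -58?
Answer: 178752510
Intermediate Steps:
Function('B')(D) = Add(-58, Pow(D, 2), Mul(224, D)) (Function('B')(D) = Add(Add(Pow(D, 2), Mul(224, D)), -58) = Add(-58, Pow(D, 2), Mul(224, D)))
Mul(Add(-3845, Function('B')(-69)), Add(-48108, 35863)) = Mul(Add(-3845, Add(-58, Pow(-69, 2), Mul(224, -69))), Add(-48108, 35863)) = Mul(Add(-3845, Add(-58, 4761, -15456)), -12245) = Mul(Add(-3845, -10753), -12245) = Mul(-14598, -12245) = 178752510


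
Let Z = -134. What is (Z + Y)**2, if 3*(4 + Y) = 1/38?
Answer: 247464361/12996 ≈ 19042.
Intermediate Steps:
Y = -455/114 (Y = -4 + (1/3)/38 = -4 + (1/3)*(1/38) = -4 + 1/114 = -455/114 ≈ -3.9912)
(Z + Y)**2 = (-134 - 455/114)**2 = (-15731/114)**2 = 247464361/12996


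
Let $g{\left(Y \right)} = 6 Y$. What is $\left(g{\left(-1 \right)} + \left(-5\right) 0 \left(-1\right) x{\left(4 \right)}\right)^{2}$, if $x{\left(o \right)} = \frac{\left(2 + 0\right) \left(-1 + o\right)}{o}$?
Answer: $36$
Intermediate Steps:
$x{\left(o \right)} = \frac{-2 + 2 o}{o}$ ($x{\left(o \right)} = \frac{2 \left(-1 + o\right)}{o} = \frac{-2 + 2 o}{o}$)
$\left(g{\left(-1 \right)} + \left(-5\right) 0 \left(-1\right) x{\left(4 \right)}\right)^{2} = \left(6 \left(-1\right) + \left(-5\right) 0 \left(-1\right) \left(2 - \frac{2}{4}\right)\right)^{2} = \left(-6 + 0 \left(-1\right) \left(2 - \frac{1}{2}\right)\right)^{2} = \left(-6 + 0 \left(2 - \frac{1}{2}\right)\right)^{2} = \left(-6 + 0 \cdot \frac{3}{2}\right)^{2} = \left(-6 + 0\right)^{2} = \left(-6\right)^{2} = 36$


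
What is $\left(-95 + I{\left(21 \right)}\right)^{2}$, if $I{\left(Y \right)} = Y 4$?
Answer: $121$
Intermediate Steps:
$I{\left(Y \right)} = 4 Y$
$\left(-95 + I{\left(21 \right)}\right)^{2} = \left(-95 + 4 \cdot 21\right)^{2} = \left(-95 + 84\right)^{2} = \left(-11\right)^{2} = 121$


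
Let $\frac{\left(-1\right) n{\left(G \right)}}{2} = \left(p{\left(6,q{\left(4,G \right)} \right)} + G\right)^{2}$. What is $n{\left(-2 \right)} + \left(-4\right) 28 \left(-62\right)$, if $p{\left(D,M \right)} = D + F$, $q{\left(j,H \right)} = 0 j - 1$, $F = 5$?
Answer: $6782$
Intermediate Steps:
$q{\left(j,H \right)} = -1$ ($q{\left(j,H \right)} = 0 - 1 = -1$)
$p{\left(D,M \right)} = 5 + D$ ($p{\left(D,M \right)} = D + 5 = 5 + D$)
$n{\left(G \right)} = - 2 \left(11 + G\right)^{2}$ ($n{\left(G \right)} = - 2 \left(\left(5 + 6\right) + G\right)^{2} = - 2 \left(11 + G\right)^{2}$)
$n{\left(-2 \right)} + \left(-4\right) 28 \left(-62\right) = - 2 \left(11 - 2\right)^{2} + \left(-4\right) 28 \left(-62\right) = - 2 \cdot 9^{2} - -6944 = \left(-2\right) 81 + 6944 = -162 + 6944 = 6782$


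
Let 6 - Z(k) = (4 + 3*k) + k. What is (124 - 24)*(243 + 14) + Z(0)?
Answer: 25702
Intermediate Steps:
Z(k) = 2 - 4*k (Z(k) = 6 - ((4 + 3*k) + k) = 6 - (4 + 4*k) = 6 + (-4 - 4*k) = 2 - 4*k)
(124 - 24)*(243 + 14) + Z(0) = (124 - 24)*(243 + 14) + (2 - 4*0) = 100*257 + (2 + 0) = 25700 + 2 = 25702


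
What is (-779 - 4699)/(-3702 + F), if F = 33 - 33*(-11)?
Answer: 913/551 ≈ 1.6570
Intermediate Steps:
F = 396 (F = 33 + 363 = 396)
(-779 - 4699)/(-3702 + F) = (-779 - 4699)/(-3702 + 396) = -5478/(-3306) = -5478*(-1/3306) = 913/551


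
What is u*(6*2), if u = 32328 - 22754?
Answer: 114888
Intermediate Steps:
u = 9574
u*(6*2) = 9574*(6*2) = 9574*12 = 114888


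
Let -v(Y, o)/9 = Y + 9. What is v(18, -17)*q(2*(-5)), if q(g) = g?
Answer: 2430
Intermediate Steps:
v(Y, o) = -81 - 9*Y (v(Y, o) = -9*(Y + 9) = -9*(9 + Y) = -81 - 9*Y)
v(18, -17)*q(2*(-5)) = (-81 - 9*18)*(2*(-5)) = (-81 - 162)*(-10) = -243*(-10) = 2430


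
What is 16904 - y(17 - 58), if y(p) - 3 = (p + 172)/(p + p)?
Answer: 1386013/82 ≈ 16903.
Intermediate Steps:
y(p) = 3 + (172 + p)/(2*p) (y(p) = 3 + (p + 172)/(p + p) = 3 + (172 + p)/((2*p)) = 3 + (172 + p)*(1/(2*p)) = 3 + (172 + p)/(2*p))
16904 - y(17 - 58) = 16904 - (7/2 + 86/(17 - 58)) = 16904 - (7/2 + 86/(-41)) = 16904 - (7/2 + 86*(-1/41)) = 16904 - (7/2 - 86/41) = 16904 - 1*115/82 = 16904 - 115/82 = 1386013/82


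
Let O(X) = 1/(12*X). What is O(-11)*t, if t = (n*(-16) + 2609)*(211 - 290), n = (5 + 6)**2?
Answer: 53167/132 ≈ 402.78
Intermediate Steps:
n = 121 (n = 11**2 = 121)
O(X) = 1/(12*X)
t = -53167 (t = (121*(-16) + 2609)*(211 - 290) = (-1936 + 2609)*(-79) = 673*(-79) = -53167)
O(-11)*t = ((1/12)/(-11))*(-53167) = ((1/12)*(-1/11))*(-53167) = -1/132*(-53167) = 53167/132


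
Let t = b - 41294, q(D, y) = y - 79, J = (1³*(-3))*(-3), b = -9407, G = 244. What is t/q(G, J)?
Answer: 7243/10 ≈ 724.30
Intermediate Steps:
J = 9 (J = (1*(-3))*(-3) = -3*(-3) = 9)
q(D, y) = -79 + y
t = -50701 (t = -9407 - 41294 = -50701)
t/q(G, J) = -50701/(-79 + 9) = -50701/(-70) = -50701*(-1/70) = 7243/10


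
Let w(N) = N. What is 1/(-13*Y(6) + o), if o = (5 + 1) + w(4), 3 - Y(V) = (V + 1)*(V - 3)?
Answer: 1/244 ≈ 0.0040984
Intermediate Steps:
Y(V) = 3 - (1 + V)*(-3 + V) (Y(V) = 3 - (V + 1)*(V - 3) = 3 - (1 + V)*(-3 + V))
o = 10 (o = (5 + 1) + 4 = 6 + 4 = 10)
1/(-13*Y(6) + o) = 1/(-13*(6 - 1*6² + 2*6) + 10) = 1/(-13*(6 - 1*36 + 12) + 10) = 1/(-13*(6 - 36 + 12) + 10) = 1/(-13*(-18) + 10) = 1/(234 + 10) = 1/244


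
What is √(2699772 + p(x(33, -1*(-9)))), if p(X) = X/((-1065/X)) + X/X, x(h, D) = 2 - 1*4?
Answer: √3062150026665/1065 ≈ 1643.1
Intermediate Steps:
x(h, D) = -2 (x(h, D) = 2 - 4 = -2)
p(X) = 1 - X²/1065 (p(X) = X*(-X/1065) + 1 = -X²/1065 + 1 = 1 - X²/1065)
√(2699772 + p(x(33, -1*(-9)))) = √(2699772 + (1 - 1/1065*(-2)²)) = √(2699772 + (1 - 1/1065*4)) = √(2699772 + (1 - 4/1065)) = √(2699772 + 1061/1065) = √(2875258241/1065) = √3062150026665/1065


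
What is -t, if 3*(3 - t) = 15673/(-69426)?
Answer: -91501/29754 ≈ -3.0752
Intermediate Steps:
t = 91501/29754 (t = 3 - 15673/(3*(-69426)) = 3 - 15673*(-1)/(3*69426) = 3 - 1/3*(-2239/9918) = 3 + 2239/29754 = 91501/29754 ≈ 3.0752)
-t = -1*91501/29754 = -91501/29754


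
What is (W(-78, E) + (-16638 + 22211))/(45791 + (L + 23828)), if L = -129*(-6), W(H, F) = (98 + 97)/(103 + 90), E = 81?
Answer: 1075784/13585849 ≈ 0.079184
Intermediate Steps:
W(H, F) = 195/193
L = 774
(W(-78, E) + (-16638 + 22211))/(45791 + (L + 23828)) = (195/193 + (-16638 + 22211))/(45791 + (774 + 23828)) = (195/193 + 5573)/(45791 + 24602) = (1075784/193)/70393 = (1075784/193)*(1/70393) = 1075784/13585849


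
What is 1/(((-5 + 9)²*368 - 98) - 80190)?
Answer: -1/74400 ≈ -1.3441e-5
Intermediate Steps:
1/(((-5 + 9)²*368 - 98) - 80190) = 1/((4²*368 - 98) - 80190) = 1/((16*368 - 98) - 80190) = 1/((5888 - 98) - 80190) = 1/(5790 - 80190) = 1/(-74400) = -1/74400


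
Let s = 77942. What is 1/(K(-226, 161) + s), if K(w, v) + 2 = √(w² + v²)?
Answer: 77940/6074566603 - √76997/6074566603 ≈ 1.2785e-5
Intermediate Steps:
K(w, v) = -2 + √(v² + w²) (K(w, v) = -2 + √(w² + v²) = -2 + √(v² + w²))
1/(K(-226, 161) + s) = 1/((-2 + √(161² + (-226)²)) + 77942) = 1/((-2 + √(25921 + 51076)) + 77942) = 1/((-2 + √76997) + 77942) = 1/(77940 + √76997)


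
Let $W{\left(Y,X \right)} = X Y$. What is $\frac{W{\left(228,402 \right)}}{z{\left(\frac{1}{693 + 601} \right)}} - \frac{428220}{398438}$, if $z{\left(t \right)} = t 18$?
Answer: $\frac{1312663339402}{199219} \approx 6.589 \cdot 10^{6}$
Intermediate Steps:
$z{\left(t \right)} = 18 t$
$\frac{W{\left(228,402 \right)}}{z{\left(\frac{1}{693 + 601} \right)}} - \frac{428220}{398438} = \frac{402 \cdot 228}{18 \frac{1}{693 + 601}} - \frac{428220}{398438} = \frac{91656}{18 \cdot \frac{1}{1294}} - \frac{214110}{199219} = \frac{91656}{\frac{9}{647}} - \frac{214110}{199219} = 91656 \cdot \frac{647}{9} - \frac{214110}{199219} = 6589048 - \frac{214110}{199219} = \frac{1312663339402}{199219}$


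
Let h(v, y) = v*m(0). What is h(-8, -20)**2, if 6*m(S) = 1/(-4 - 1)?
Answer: 16/225 ≈ 0.071111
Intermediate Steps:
m(S) = -1/30 (m(S) = 1/(6*(-4 - 1)) = (1/6)/(-5) = (1/6)*(-1/5) = -1/30)
h(v, y) = -v/30 (h(v, y) = v*(-1/30) = -v/30)
h(-8, -20)**2 = (-1/30*(-8))**2 = (4/15)**2 = 16/225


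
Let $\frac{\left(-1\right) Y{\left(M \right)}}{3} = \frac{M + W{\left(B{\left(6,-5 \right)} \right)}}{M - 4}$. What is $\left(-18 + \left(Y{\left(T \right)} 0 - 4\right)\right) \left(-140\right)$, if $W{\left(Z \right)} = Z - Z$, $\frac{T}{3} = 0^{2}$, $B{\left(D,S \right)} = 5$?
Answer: $3080$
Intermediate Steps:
$T = 0$ ($T = 3 \cdot 0^{2} = 3 \cdot 0 = 0$)
$W{\left(Z \right)} = 0$
$Y{\left(M \right)} = - \frac{3 M}{-4 + M}$ ($Y{\left(M \right)} = - 3 \frac{M + 0}{M - 4} = - 3 \frac{M}{-4 + M} = - \frac{3 M}{-4 + M}$)
$\left(-18 + \left(Y{\left(T \right)} 0 - 4\right)\right) \left(-140\right) = \left(-18 - \left(4 - \left(-3\right) 0 \frac{1}{-4 + 0} \cdot 0\right)\right) \left(-140\right) = \left(-18 - \left(4 - \left(-3\right) 0 \frac{1}{-4} \cdot 0\right)\right) \left(-140\right) = \left(-18 - \left(4 - \left(-3\right) 0 \left(- \frac{1}{4}\right) 0\right)\right) \left(-140\right) = \left(-18 + \left(0 \cdot 0 - 4\right)\right) \left(-140\right) = \left(-18 + \left(0 - 4\right)\right) \left(-140\right) = \left(-18 - 4\right) \left(-140\right) = \left(-22\right) \left(-140\right) = 3080$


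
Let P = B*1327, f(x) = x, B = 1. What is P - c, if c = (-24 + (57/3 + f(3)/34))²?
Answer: 1506123/1156 ≈ 1302.9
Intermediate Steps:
c = 27889/1156 (c = (-24 + (57/3 + 3/34))² = (-24 + (57*(⅓) + 3*(1/34)))² = (-24 + (19 + 3/34))² = (-24 + 649/34)² = (-167/34)² = 27889/1156 ≈ 24.125)
P = 1327 (P = 1*1327 = 1327)
P - c = 1327 - 1*27889/1156 = 1327 - 27889/1156 = 1506123/1156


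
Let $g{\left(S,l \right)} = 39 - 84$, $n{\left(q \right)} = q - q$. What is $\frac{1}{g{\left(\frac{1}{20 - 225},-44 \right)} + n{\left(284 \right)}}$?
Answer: $- \frac{1}{45} \approx -0.022222$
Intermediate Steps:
$n{\left(q \right)} = 0$
$g{\left(S,l \right)} = -45$
$\frac{1}{g{\left(\frac{1}{20 - 225},-44 \right)} + n{\left(284 \right)}} = \frac{1}{-45 + 0} = \frac{1}{-45} = - \frac{1}{45}$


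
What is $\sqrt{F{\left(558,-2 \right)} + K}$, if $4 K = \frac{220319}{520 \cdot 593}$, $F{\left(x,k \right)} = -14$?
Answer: $\frac{i \sqrt{1314218062690}}{308360} \approx 3.7177 i$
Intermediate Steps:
$K = \frac{220319}{1233440}$ ($K = \frac{220319 \frac{1}{520 \cdot 593}}{4} = \frac{220319 \cdot \frac{1}{308360}}{4} = \frac{1}{4} \cdot \frac{220319}{308360} = \frac{220319}{1233440} \approx 0.17862$)
$\sqrt{F{\left(558,-2 \right)} + K} = \sqrt{-14 + \frac{220319}{1233440}} = \sqrt{- \frac{17047841}{1233440}} = \frac{i \sqrt{1314218062690}}{308360}$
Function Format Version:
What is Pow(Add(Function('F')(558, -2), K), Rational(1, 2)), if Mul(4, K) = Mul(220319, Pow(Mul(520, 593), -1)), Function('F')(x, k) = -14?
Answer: Mul(Rational(1, 308360), I, Pow(1314218062690, Rational(1, 2))) ≈ Mul(3.7177, I)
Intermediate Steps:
K = Rational(220319, 1233440) (K = Mul(Rational(1, 4), Mul(220319, Pow(Mul(520, 593), -1))) = Mul(Rational(1, 4), Mul(220319, Pow(308360, -1))) = Mul(Rational(1, 4), Mul(220319, Rational(1, 308360))) = Mul(Rational(1, 4), Rational(220319, 308360)) = Rational(220319, 1233440) ≈ 0.17862)
Pow(Add(Function('F')(558, -2), K), Rational(1, 2)) = Pow(Add(-14, Rational(220319, 1233440)), Rational(1, 2)) = Pow(Rational(-17047841, 1233440), Rational(1, 2)) = Mul(Rational(1, 308360), I, Pow(1314218062690, Rational(1, 2)))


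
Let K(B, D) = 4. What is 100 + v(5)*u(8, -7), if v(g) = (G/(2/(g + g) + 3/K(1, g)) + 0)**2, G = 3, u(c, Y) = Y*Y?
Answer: 212500/361 ≈ 588.64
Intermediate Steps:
u(c, Y) = Y**2
v(g) = 9/(3/4 + 1/g)**2 (v(g) = (3/(2/(g + g) + 3/4) + 0)**2 = (3/(2/((2*g)) + 3*(1/4)) + 0)**2 = (3/(2*(1/(2*g)) + 3/4) + 0)**2 = (3/(1/g + 3/4) + 0)**2 = (3/(3/4 + 1/g) + 0)**2 = (3/(3/4 + 1/g))**2 = 9/(3/4 + 1/g)**2)
100 + v(5)*u(8, -7) = 100 + (144*5**2/(4 + 3*5)**2)*(-7)**2 = 100 + (144*25/(4 + 15)**2)*49 = 100 + (144*25/19**2)*49 = 100 + (144*25*(1/361))*49 = 100 + (3600/361)*49 = 100 + 176400/361 = 212500/361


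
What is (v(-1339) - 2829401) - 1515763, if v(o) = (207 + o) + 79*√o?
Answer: -4346296 + 79*I*√1339 ≈ -4.3463e+6 + 2890.8*I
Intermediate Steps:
v(o) = 207 + o + 79*√o
(v(-1339) - 2829401) - 1515763 = ((207 - 1339 + 79*√(-1339)) - 2829401) - 1515763 = ((207 - 1339 + 79*(I*√1339)) - 2829401) - 1515763 = ((207 - 1339 + 79*I*√1339) - 2829401) - 1515763 = ((-1132 + 79*I*√1339) - 2829401) - 1515763 = (-2830533 + 79*I*√1339) - 1515763 = -4346296 + 79*I*√1339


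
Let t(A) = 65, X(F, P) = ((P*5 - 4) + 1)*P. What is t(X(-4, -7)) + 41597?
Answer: 41662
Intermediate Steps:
X(F, P) = P*(-3 + 5*P) (X(F, P) = ((5*P - 4) + 1)*P = ((-4 + 5*P) + 1)*P = (-3 + 5*P)*P = P*(-3 + 5*P))
t(X(-4, -7)) + 41597 = 65 + 41597 = 41662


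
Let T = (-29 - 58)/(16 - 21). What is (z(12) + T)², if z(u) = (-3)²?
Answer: 17424/25 ≈ 696.96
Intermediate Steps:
z(u) = 9
T = 87/5 (T = -87/(-5) = -87*(-⅕) = 87/5 ≈ 17.400)
(z(12) + T)² = (9 + 87/5)² = (132/5)² = 17424/25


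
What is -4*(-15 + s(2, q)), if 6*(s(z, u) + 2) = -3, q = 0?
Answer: 70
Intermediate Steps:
s(z, u) = -5/2 (s(z, u) = -2 + (⅙)*(-3) = -2 - ½ = -5/2)
-4*(-15 + s(2, q)) = -4*(-15 - 5/2) = -4*(-35/2) = 70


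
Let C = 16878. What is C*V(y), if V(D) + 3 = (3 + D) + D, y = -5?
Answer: -168780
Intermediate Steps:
V(D) = 2*D (V(D) = -3 + ((3 + D) + D) = -3 + (3 + 2*D) = 2*D)
C*V(y) = 16878*(2*(-5)) = 16878*(-10) = -168780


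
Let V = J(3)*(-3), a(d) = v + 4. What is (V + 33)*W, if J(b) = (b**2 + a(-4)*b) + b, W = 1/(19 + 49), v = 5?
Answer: -21/17 ≈ -1.2353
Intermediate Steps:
W = 1/68 ≈ 0.014706
a(d) = 9 (a(d) = 5 + 4 = 9)
J(b) = b**2 + 10*b (J(b) = (b**2 + 9*b) + b = b**2 + 10*b)
V = -117 (V = (3*(10 + 3))*(-3) = (3*13)*(-3) = 39*(-3) = -117)
(V + 33)*W = (-117 + 33)*(1/68) = -84*1/68 = -21/17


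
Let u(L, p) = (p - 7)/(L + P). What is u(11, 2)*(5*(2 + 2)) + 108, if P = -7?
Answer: 83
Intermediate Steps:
u(L, p) = (-7 + p)/(-7 + L) (u(L, p) = (p - 7)/(L - 7) = (-7 + p)/(-7 + L))
u(11, 2)*(5*(2 + 2)) + 108 = ((-7 + 2)/(-7 + 11))*(5*(2 + 2)) + 108 = (-5/4)*(5*4) + 108 = ((1/4)*(-5))*20 + 108 = -5/4*20 + 108 = -25 + 108 = 83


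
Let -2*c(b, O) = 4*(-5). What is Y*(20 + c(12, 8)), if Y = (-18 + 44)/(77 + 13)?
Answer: 26/3 ≈ 8.6667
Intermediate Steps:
c(b, O) = 10 (c(b, O) = -2*(-5) = -½*(-20) = 10)
Y = 13/45 (Y = 26/90 = 26*(1/90) = 13/45 ≈ 0.28889)
Y*(20 + c(12, 8)) = 13*(20 + 10)/45 = (13/45)*30 = 26/3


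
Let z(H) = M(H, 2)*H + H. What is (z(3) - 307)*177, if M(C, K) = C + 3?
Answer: -50622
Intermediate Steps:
M(C, K) = 3 + C
z(H) = H + H*(3 + H) (z(H) = (3 + H)*H + H = H*(3 + H) + H = H + H*(3 + H))
(z(3) - 307)*177 = (3*(4 + 3) - 307)*177 = (3*7 - 307)*177 = (21 - 307)*177 = -286*177 = -50622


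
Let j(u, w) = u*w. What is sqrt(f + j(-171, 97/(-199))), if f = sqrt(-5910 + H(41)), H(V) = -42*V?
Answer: sqrt(3300813 + 475212*I*sqrt(53))/199 ≈ 10.102 + 4.324*I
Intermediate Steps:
f = 12*I*sqrt(53) (f = sqrt(-5910 - 42*41) = sqrt(-5910 - 1722) = sqrt(-7632) = 12*I*sqrt(53) ≈ 87.361*I)
sqrt(f + j(-171, 97/(-199))) = sqrt(12*I*sqrt(53) - 16587/(-199)) = sqrt(12*I*sqrt(53) - 16587*(-1)/199) = sqrt(12*I*sqrt(53) - 171*(-97/199)) = sqrt(12*I*sqrt(53) + 16587/199) = sqrt(16587/199 + 12*I*sqrt(53))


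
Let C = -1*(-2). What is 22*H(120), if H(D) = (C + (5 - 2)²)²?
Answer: 2662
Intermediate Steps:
C = 2
H(D) = 121 (H(D) = (2 + (5 - 2)²)² = (2 + 3²)² = (2 + 9)² = 11² = 121)
22*H(120) = 22*121 = 2662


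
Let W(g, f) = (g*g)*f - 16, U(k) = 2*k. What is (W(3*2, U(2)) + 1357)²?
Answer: 2205225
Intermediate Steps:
W(g, f) = -16 + f*g² (W(g, f) = g²*f - 16 = f*g² - 16 = -16 + f*g²)
(W(3*2, U(2)) + 1357)² = ((-16 + (2*2)*(3*2)²) + 1357)² = ((-16 + 4*6²) + 1357)² = ((-16 + 4*36) + 1357)² = ((-16 + 144) + 1357)² = (128 + 1357)² = 1485² = 2205225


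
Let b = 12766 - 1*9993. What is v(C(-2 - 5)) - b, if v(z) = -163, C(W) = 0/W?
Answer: -2936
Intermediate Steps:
C(W) = 0
b = 2773 (b = 12766 - 9993 = 2773)
v(C(-2 - 5)) - b = -163 - 1*2773 = -163 - 2773 = -2936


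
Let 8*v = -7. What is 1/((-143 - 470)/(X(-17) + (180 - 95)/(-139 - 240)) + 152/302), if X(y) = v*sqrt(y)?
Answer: 7548922528477/19698673664281236 + 14053704870331*I*sqrt(17)/9849336832140618 ≈ 0.00038322 + 0.0058831*I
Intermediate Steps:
v = -7/8 (v = (1/8)*(-7) = -7/8 ≈ -0.87500)
X(y) = -7*sqrt(y)/8
1/((-143 - 470)/(X(-17) + (180 - 95)/(-139 - 240)) + 152/302) = 1/((-143 - 470)/(-7*I*sqrt(17)/8 + (180 - 95)/(-139 - 240)) + 152/302) = 1/(-613/(-7*I*sqrt(17)/8 + 85/(-379)) + 152*(1/302)) = 1/(-613/(-7*I*sqrt(17)/8 + 85*(-1/379)) + 76/151) = 1/(-613/(-7*I*sqrt(17)/8 - 85/379) + 76/151) = 1/(-613/(-85/379 - 7*I*sqrt(17)/8) + 76/151) = 1/(76/151 - 613/(-85/379 - 7*I*sqrt(17)/8))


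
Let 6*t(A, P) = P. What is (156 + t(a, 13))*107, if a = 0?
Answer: 101543/6 ≈ 16924.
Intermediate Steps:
t(A, P) = P/6
(156 + t(a, 13))*107 = (156 + (⅙)*13)*107 = (156 + 13/6)*107 = (949/6)*107 = 101543/6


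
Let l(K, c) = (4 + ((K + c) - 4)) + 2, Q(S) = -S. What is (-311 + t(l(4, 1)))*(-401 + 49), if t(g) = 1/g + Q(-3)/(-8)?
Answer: 766876/7 ≈ 1.0955e+5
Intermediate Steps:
l(K, c) = 2 + K + c (l(K, c) = (4 + (-4 + K + c)) + 2 = (K + c) + 2 = 2 + K + c)
t(g) = -3/8 + 1/g (t(g) = 1/g - 1*(-3)/(-8) = 1/g + 3*(-⅛) = 1/g - 3/8 = -3/8 + 1/g)
(-311 + t(l(4, 1)))*(-401 + 49) = (-311 + (-3/8 + 1/(2 + 4 + 1)))*(-401 + 49) = (-311 + (-3/8 + 1/7))*(-352) = (-311 + (-3/8 + ⅐))*(-352) = (-311 - 13/56)*(-352) = -17429/56*(-352) = 766876/7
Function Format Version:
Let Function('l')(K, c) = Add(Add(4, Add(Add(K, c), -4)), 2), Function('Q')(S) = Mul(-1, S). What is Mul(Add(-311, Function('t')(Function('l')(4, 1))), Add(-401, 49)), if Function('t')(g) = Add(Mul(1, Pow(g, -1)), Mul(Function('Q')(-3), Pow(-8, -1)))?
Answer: Rational(766876, 7) ≈ 1.0955e+5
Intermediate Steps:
Function('l')(K, c) = Add(2, K, c) (Function('l')(K, c) = Add(Add(4, Add(-4, K, c)), 2) = Add(Add(K, c), 2) = Add(2, K, c))
Function('t')(g) = Add(Rational(-3, 8), Pow(g, -1)) (Function('t')(g) = Add(Mul(1, Pow(g, -1)), Mul(Mul(-1, -3), Pow(-8, -1))) = Add(Pow(g, -1), Mul(3, Rational(-1, 8))) = Add(Pow(g, -1), Rational(-3, 8)) = Add(Rational(-3, 8), Pow(g, -1)))
Mul(Add(-311, Function('t')(Function('l')(4, 1))), Add(-401, 49)) = Mul(Add(-311, Add(Rational(-3, 8), Pow(Add(2, 4, 1), -1))), Add(-401, 49)) = Mul(Add(-311, Add(Rational(-3, 8), Pow(7, -1))), -352) = Mul(Add(-311, Add(Rational(-3, 8), Rational(1, 7))), -352) = Mul(Add(-311, Rational(-13, 56)), -352) = Mul(Rational(-17429, 56), -352) = Rational(766876, 7)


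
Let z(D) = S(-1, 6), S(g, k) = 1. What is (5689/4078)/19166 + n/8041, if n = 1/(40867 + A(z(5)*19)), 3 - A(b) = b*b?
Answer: 264738921527/3636991195723116 ≈ 7.2791e-5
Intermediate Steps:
z(D) = 1
A(b) = 3 - b² (A(b) = 3 - b*b = 3 - b²)
n = 1/40509 (n = 1/(40867 + (3 - (1*19)²)) = 1/(40867 + (3 - 1*19²)) = 1/(40867 + (3 - 1*361)) = 1/(40867 + (3 - 361)) = 1/(40867 - 358) = 1/40509 ≈ 2.4686e-5)
(5689/4078)/19166 + n/8041 = (5689/4078)/19166 + (1/40509)/8041 = (5689*(1/4078))*(1/19166) + (1/40509)*(1/8041) = (5689/4078)*(1/19166) + 1/325732869 = 5689/78158948 + 1/325732869 = 264738921527/3636991195723116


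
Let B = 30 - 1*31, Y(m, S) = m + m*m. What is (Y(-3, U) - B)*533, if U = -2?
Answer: 3731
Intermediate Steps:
Y(m, S) = m + m²
B = -1 (B = 30 - 31 = -1)
(Y(-3, U) - B)*533 = (-3*(1 - 3) - 1*(-1))*533 = (-3*(-2) + 1)*533 = (6 + 1)*533 = 7*533 = 3731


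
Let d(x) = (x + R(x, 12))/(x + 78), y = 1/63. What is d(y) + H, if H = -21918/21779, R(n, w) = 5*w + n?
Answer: -25358792/107043785 ≈ -0.23690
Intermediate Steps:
y = 1/63 ≈ 0.015873
R(n, w) = n + 5*w
d(x) = (60 + 2*x)/(78 + x) (d(x) = (x + (x + 5*12))/(x + 78) = (x + (x + 60))/(78 + x) = (x + (60 + x))/(78 + x) = (60 + 2*x)/(78 + x))
H = -21918/21779 (H = -21918*1/21779 = -21918/21779 ≈ -1.0064)
d(y) + H = 2*(30 + 1/63)/(78 + 1/63) - 21918/21779 = 2*(1891/63)/(4915/63) - 21918/21779 = 2*(63/4915)*(1891/63) - 21918/21779 = 3782/4915 - 21918/21779 = -25358792/107043785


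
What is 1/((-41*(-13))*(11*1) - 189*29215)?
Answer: -1/5515772 ≈ -1.8130e-7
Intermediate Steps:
1/((-41*(-13))*(11*1) - 189*29215) = 1/(533*11 - 5521635) = 1/(5863 - 5521635) = 1/(-5515772) = -1/5515772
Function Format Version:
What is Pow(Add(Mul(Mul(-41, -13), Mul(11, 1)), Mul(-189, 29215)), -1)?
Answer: Rational(-1, 5515772) ≈ -1.8130e-7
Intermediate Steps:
Pow(Add(Mul(Mul(-41, -13), Mul(11, 1)), Mul(-189, 29215)), -1) = Pow(Add(Mul(533, 11), -5521635), -1) = Pow(Add(5863, -5521635), -1) = Pow(-5515772, -1) = Rational(-1, 5515772)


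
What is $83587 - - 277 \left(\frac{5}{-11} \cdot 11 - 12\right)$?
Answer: $78878$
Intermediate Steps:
$83587 - - 277 \left(\frac{5}{-11} \cdot 11 - 12\right) = 83587 - - 277 \left(5 \left(- \frac{1}{11}\right) 11 - 12\right) = 83587 - - 277 \left(\left(- \frac{5}{11}\right) 11 - 12\right) = 83587 - - 277 \left(-5 - 12\right) = 83587 - \left(-277\right) \left(-17\right) = 83587 - 4709 = 78878$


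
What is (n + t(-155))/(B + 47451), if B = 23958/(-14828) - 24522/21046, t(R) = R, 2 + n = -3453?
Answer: -25603932220/336526588941 ≈ -0.076083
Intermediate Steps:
n = -3455 (n = -2 - 3453 = -3455)
B = -19723461/7092502 (B = 23958*(-1/14828) - 24522*1/21046 = -1089/674 - 12261/10523 = -19723461/7092502 ≈ -2.7809)
(n + t(-155))/(B + 47451) = (-3455 - 155)/(-19723461/7092502 + 47451) = -3610/336526588941/7092502 = -3610*7092502/336526588941 = -25603932220/336526588941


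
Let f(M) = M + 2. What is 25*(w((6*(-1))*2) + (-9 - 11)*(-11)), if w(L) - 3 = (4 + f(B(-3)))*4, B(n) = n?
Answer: 5875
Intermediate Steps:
f(M) = 2 + M
w(L) = 15 (w(L) = 3 + (4 + (2 - 3))*4 = 3 + (4 - 1)*4 = 3 + 3*4 = 3 + 12 = 15)
25*(w((6*(-1))*2) + (-9 - 11)*(-11)) = 25*(15 + (-9 - 11)*(-11)) = 25*(15 - 20*(-11)) = 25*(15 + 220) = 25*235 = 5875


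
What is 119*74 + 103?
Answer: 8909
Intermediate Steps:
119*74 + 103 = 8806 + 103 = 8909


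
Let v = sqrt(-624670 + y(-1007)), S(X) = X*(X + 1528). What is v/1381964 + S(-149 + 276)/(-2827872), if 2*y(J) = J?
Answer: -210185/2827872 + I*sqrt(2500694)/2763928 ≈ -0.074326 + 0.00057214*I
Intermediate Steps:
S(X) = X*(1528 + X)
y(J) = J/2
v = I*sqrt(2500694)/2 (v = sqrt(-624670 + (1/2)*(-1007)) = sqrt(-624670 - 1007/2) = sqrt(-1250347/2) = I*sqrt(2500694)/2 ≈ 790.68*I)
v/1381964 + S(-149 + 276)/(-2827872) = (I*sqrt(2500694)/2)/1381964 + ((-149 + 276)*(1528 + (-149 + 276)))/(-2827872) = (I*sqrt(2500694)/2)*(1/1381964) + (127*(1528 + 127))*(-1/2827872) = I*sqrt(2500694)/2763928 + (127*1655)*(-1/2827872) = I*sqrt(2500694)/2763928 + 210185*(-1/2827872) = I*sqrt(2500694)/2763928 - 210185/2827872 = -210185/2827872 + I*sqrt(2500694)/2763928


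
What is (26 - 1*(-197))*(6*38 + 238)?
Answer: 103918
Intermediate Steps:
(26 - 1*(-197))*(6*38 + 238) = (26 + 197)*(228 + 238) = 223*466 = 103918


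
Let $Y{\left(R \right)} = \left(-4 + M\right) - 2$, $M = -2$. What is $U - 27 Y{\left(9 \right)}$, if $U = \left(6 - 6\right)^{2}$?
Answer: $216$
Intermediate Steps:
$Y{\left(R \right)} = -8$ ($Y{\left(R \right)} = \left(-4 - 2\right) - 2 = -6 - 2 = -8$)
$U = 0$ ($U = 0^{2} = 0$)
$U - 27 Y{\left(9 \right)} = 0 - -216 = 0 + 216 = 216$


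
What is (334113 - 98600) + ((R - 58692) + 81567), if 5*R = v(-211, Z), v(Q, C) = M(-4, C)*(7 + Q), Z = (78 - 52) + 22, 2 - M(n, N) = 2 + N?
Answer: 1301732/5 ≈ 2.6035e+5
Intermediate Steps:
M(n, N) = -N (M(n, N) = 2 - (2 + N) = 2 + (-2 - N) = -N)
Z = 48 (Z = 26 + 22 = 48)
v(Q, C) = -C*(7 + Q) (v(Q, C) = (-C)*(7 + Q) = -C*(7 + Q))
R = 9792/5 (R = (-1*48*(7 - 211))/5 = (-1*48*(-204))/5 = (⅕)*9792 = 9792/5 ≈ 1958.4)
(334113 - 98600) + ((R - 58692) + 81567) = (334113 - 98600) + ((9792/5 - 58692) + 81567) = 235513 + (-283668/5 + 81567) = 235513 + 124167/5 = 1301732/5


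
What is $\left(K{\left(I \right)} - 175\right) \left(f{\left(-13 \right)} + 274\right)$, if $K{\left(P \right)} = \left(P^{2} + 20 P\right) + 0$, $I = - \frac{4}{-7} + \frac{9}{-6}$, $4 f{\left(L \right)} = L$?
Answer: $- \frac{40905993}{784} \approx -52176.0$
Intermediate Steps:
$f{\left(L \right)} = \frac{L}{4}$
$I = - \frac{13}{14}$ ($I = \left(-4\right) \left(- \frac{1}{7}\right) + 9 \left(- \frac{1}{6}\right) = \frac{4}{7} - \frac{3}{2} = - \frac{13}{14} \approx -0.92857$)
$K{\left(P \right)} = P^{2} + 20 P$
$\left(K{\left(I \right)} - 175\right) \left(f{\left(-13 \right)} + 274\right) = \left(- \frac{13 \left(20 - \frac{13}{14}\right)}{14} - 175\right) \left(\frac{1}{4} \left(-13\right) + 274\right) = \left(\left(- \frac{13}{14}\right) \frac{267}{14} - 175\right) \left(- \frac{13}{4} + 274\right) = \left(- \frac{3471}{196} - 175\right) \frac{1083}{4} = \left(- \frac{37771}{196}\right) \frac{1083}{4} = - \frac{40905993}{784}$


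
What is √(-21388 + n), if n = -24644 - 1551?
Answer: 3*I*√5287 ≈ 218.14*I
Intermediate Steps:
n = -26195
√(-21388 + n) = √(-21388 - 26195) = √(-47583) = 3*I*√5287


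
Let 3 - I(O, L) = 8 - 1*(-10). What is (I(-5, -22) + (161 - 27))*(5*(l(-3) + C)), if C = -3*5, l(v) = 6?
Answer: -5355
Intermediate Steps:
I(O, L) = -15 (I(O, L) = 3 - (8 - 1*(-10)) = 3 - (8 + 10) = 3 - 1*18 = 3 - 18 = -15)
C = -15
(I(-5, -22) + (161 - 27))*(5*(l(-3) + C)) = (-15 + (161 - 27))*(5*(6 - 15)) = (-15 + 134)*(5*(-9)) = 119*(-45) = -5355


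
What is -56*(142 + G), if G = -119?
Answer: -1288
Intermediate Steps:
-56*(142 + G) = -56*(142 - 119) = -56*23 = -1288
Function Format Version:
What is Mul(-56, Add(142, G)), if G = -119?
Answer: -1288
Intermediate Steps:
Mul(-56, Add(142, G)) = Mul(-56, Add(142, -119)) = Mul(-56, 23) = -1288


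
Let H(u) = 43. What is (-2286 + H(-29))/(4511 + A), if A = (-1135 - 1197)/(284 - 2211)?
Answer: -4322261/8695029 ≈ -0.49710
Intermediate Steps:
A = 2332/1927 (A = -2332/(-1927) = -2332*(-1/1927) = 2332/1927 ≈ 1.2102)
(-2286 + H(-29))/(4511 + A) = (-2286 + 43)/(4511 + 2332/1927) = -2243/8695029/1927 = -2243*1927/8695029 = -4322261/8695029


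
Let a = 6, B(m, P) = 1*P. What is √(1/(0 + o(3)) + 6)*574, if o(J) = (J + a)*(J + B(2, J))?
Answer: 1435*√78/9 ≈ 1408.2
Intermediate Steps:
B(m, P) = P
o(J) = 2*J*(6 + J) (o(J) = (J + 6)*(J + J) = (6 + J)*(2*J) = 2*J*(6 + J))
√(1/(0 + o(3)) + 6)*574 = √(1/(0 + 2*3*(6 + 3)) + 6)*574 = √(1/(0 + 2*3*9) + 6)*574 = √(1/(0 + 54) + 6)*574 = √(1/54 + 6)*574 = √(325/54)*574 = (5*√78/18)*574 = 1435*√78/9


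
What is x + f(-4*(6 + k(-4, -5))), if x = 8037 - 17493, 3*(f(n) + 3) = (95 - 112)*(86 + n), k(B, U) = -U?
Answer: -9697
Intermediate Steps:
f(n) = -1471/3 - 17*n/3 (f(n) = -3 + ((95 - 112)*(86 + n))/3 = -3 + (-17*(86 + n))/3 = -3 + (-1462 - 17*n)/3 = -3 + (-1462/3 - 17*n/3) = -1471/3 - 17*n/3)
x = -9456
x + f(-4*(6 + k(-4, -5))) = -9456 + (-1471/3 - (-68)*(6 - 1*(-5))/3) = -9456 + (-1471/3 - (-68)*(6 + 5)/3) = -9456 + (-1471/3 - (-68)*11/3) = -9456 + (-1471/3 - 17/3*(-44)) = -9456 + (-1471/3 + 748/3) = -9456 - 241 = -9697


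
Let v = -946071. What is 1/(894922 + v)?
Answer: -1/51149 ≈ -1.9551e-5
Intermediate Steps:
1/(894922 + v) = 1/(894922 - 946071) = 1/(-51149) = -1/51149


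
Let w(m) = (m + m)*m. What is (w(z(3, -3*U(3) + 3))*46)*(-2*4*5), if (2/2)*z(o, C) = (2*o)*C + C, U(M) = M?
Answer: -6491520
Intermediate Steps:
z(o, C) = C + 2*C*o (z(o, C) = (2*o)*C + C = 2*C*o + C = C + 2*C*o)
w(m) = 2*m² (w(m) = (2*m)*m = 2*m²)
(w(z(3, -3*U(3) + 3))*46)*(-2*4*5) = ((2*((-3*3 + 3)*(1 + 2*3))²)*46)*(-2*4*5) = ((2*((-9 + 3)*(1 + 6))²)*46)*(-8*5) = ((2*(-6*7)²)*46)*(-40) = ((2*(-42)²)*46)*(-40) = ((2*1764)*46)*(-40) = (3528*46)*(-40) = 162288*(-40) = -6491520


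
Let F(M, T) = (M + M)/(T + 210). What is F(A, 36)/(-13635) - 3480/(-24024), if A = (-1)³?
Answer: 243181226/1678782105 ≈ 0.14486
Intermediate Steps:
A = -1
F(M, T) = 2*M/(210 + T) (F(M, T) = (2*M)/(210 + T) = 2*M/(210 + T))
F(A, 36)/(-13635) - 3480/(-24024) = (2*(-1)/(210 + 36))/(-13635) - 3480/(-24024) = (2*(-1)/246)*(-1/13635) - 3480*(-1/24024) = (2*(-1)*(1/246))*(-1/13635) + 145/1001 = -1/123*(-1/13635) + 145/1001 = 1/1677105 + 145/1001 = 243181226/1678782105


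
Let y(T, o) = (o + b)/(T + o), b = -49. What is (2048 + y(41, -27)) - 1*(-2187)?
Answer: 29607/7 ≈ 4229.6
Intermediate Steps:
y(T, o) = (-49 + o)/(T + o) (y(T, o) = (o - 49)/(T + o) = (-49 + o)/(T + o))
(2048 + y(41, -27)) - 1*(-2187) = (2048 + (-49 - 27)/(41 - 27)) - 1*(-2187) = (2048 - 76/14) + 2187 = (2048 + (1/14)*(-76)) + 2187 = (2048 - 38/7) + 2187 = 14298/7 + 2187 = 29607/7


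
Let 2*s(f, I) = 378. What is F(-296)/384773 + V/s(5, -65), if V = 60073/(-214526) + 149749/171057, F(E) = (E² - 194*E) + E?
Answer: 77868469389341797/205278671065221558 ≈ 0.37933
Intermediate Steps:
s(f, I) = 189 (s(f, I) = (½)*378 = 189)
F(E) = E² - 193*E
V = 1680703601/2822782614 (V = 60073*(-1/214526) + 149749*(1/171057) = -4621/16502 + 149749/171057 = 1680703601/2822782614 ≈ 0.59541)
F(-296)/384773 + V/s(5, -65) = -296*(-193 - 296)/384773 + (1680703601/2822782614)/189 = -296*(-489)*(1/384773) + (1680703601/2822782614)*(1/189) = 144744*(1/384773) + 1680703601/533505914046 = 144744/384773 + 1680703601/533505914046 = 77868469389341797/205278671065221558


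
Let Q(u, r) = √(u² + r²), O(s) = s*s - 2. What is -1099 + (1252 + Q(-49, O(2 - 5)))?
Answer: 153 + 35*√2 ≈ 202.50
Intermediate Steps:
O(s) = -2 + s² (O(s) = s² - 2 = -2 + s²)
Q(u, r) = √(r² + u²)
-1099 + (1252 + Q(-49, O(2 - 5))) = -1099 + (1252 + √((-2 + (2 - 5)²)² + (-49)²)) = -1099 + (1252 + √((-2 + (-3)²)² + 2401)) = -1099 + (1252 + √((-2 + 9)² + 2401)) = -1099 + (1252 + √(7² + 2401)) = -1099 + (1252 + √(49 + 2401)) = -1099 + (1252 + √2450) = -1099 + (1252 + 35*√2) = 153 + 35*√2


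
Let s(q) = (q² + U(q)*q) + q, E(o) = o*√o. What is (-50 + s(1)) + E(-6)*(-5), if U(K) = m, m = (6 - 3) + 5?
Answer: -40 + 30*I*√6 ≈ -40.0 + 73.485*I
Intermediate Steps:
m = 8 (m = 3 + 5 = 8)
U(K) = 8
E(o) = o^(3/2)
s(q) = q² + 9*q (s(q) = (q² + 8*q) + q = q² + 9*q)
(-50 + s(1)) + E(-6)*(-5) = (-50 + 1*(9 + 1)) + (-6)^(3/2)*(-5) = (-50 + 1*10) - 6*I*√6*(-5) = (-50 + 10) + 30*I*√6 = -40 + 30*I*√6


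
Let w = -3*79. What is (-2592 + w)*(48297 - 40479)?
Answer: -22117122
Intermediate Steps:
w = -237
(-2592 + w)*(48297 - 40479) = (-2592 - 237)*(48297 - 40479) = -2829*7818 = -22117122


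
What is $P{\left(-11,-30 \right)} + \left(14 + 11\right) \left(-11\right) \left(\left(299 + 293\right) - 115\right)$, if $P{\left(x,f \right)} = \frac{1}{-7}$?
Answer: $- \frac{918226}{7} \approx -1.3118 \cdot 10^{5}$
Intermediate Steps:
$P{\left(x,f \right)} = - \frac{1}{7}$
$P{\left(-11,-30 \right)} + \left(14 + 11\right) \left(-11\right) \left(\left(299 + 293\right) - 115\right) = - \frac{1}{7} + \left(14 + 11\right) \left(-11\right) \left(\left(299 + 293\right) - 115\right) = - \frac{1}{7} + 25 \left(-11\right) \left(592 - 115\right) = - \frac{1}{7} - 131175 = - \frac{918226}{7}$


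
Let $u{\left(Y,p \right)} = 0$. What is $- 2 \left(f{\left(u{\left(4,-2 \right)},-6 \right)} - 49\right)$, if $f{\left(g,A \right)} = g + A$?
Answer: $110$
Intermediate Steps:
$f{\left(g,A \right)} = A + g$
$- 2 \left(f{\left(u{\left(4,-2 \right)},-6 \right)} - 49\right) = - 2 \left(\left(-6 + 0\right) - 49\right) = - 2 \left(-6 - 49\right) = \left(-2\right) \left(-55\right) = 110$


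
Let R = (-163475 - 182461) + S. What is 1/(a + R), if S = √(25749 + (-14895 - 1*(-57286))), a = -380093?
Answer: -726029/527118040701 - 2*√17035/527118040701 ≈ -1.3779e-6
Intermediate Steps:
S = 2*√17035 (S = √(25749 + (-14895 + 57286)) = √(25749 + 42391) = √68140 = 2*√17035 ≈ 261.04)
R = -345936 + 2*√17035 (R = (-163475 - 182461) + 2*√17035 = -345936 + 2*√17035 ≈ -3.4568e+5)
1/(a + R) = 1/(-380093 + (-345936 + 2*√17035)) = 1/(-726029 + 2*√17035)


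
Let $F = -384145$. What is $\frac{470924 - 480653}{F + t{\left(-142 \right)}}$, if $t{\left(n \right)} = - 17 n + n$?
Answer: $\frac{3243}{127291} \approx 0.025477$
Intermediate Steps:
$t{\left(n \right)} = - 16 n$
$\frac{470924 - 480653}{F + t{\left(-142 \right)}} = \frac{470924 - 480653}{-384145 - -2272} = - \frac{9729}{-384145 + 2272} = - \frac{9729}{-381873} = \left(-9729\right) \left(- \frac{1}{381873}\right) = \frac{3243}{127291}$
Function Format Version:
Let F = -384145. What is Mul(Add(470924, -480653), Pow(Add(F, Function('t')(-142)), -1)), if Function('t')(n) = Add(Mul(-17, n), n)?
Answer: Rational(3243, 127291) ≈ 0.025477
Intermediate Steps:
Function('t')(n) = Mul(-16, n)
Mul(Add(470924, -480653), Pow(Add(F, Function('t')(-142)), -1)) = Mul(Add(470924, -480653), Pow(Add(-384145, Mul(-16, -142)), -1)) = Mul(-9729, Pow(Add(-384145, 2272), -1)) = Mul(-9729, Pow(-381873, -1)) = Mul(-9729, Rational(-1, 381873)) = Rational(3243, 127291)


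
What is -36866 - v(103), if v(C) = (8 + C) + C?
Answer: -37080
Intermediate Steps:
v(C) = 8 + 2*C
-36866 - v(103) = -36866 - (8 + 2*103) = -36866 - (8 + 206) = -36866 - 1*214 = -36866 - 214 = -37080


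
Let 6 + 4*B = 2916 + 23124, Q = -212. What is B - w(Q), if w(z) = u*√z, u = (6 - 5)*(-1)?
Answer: 13017/2 + 2*I*√53 ≈ 6508.5 + 14.56*I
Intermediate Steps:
u = -1 (u = 1*(-1) = -1)
w(z) = -√z
B = 13017/2 (B = -3/2 + (2916 + 23124)/4 = -3/2 + (¼)*26040 = -3/2 + 6510 = 13017/2 ≈ 6508.5)
B - w(Q) = 13017/2 - (-1)*√(-212) = 13017/2 - (-1)*2*I*√53 = 13017/2 - (-2)*I*√53 = 13017/2 + 2*I*√53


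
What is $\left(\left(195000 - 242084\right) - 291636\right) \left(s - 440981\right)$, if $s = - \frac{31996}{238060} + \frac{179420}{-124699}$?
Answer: $\frac{221708157284349877184}{1484292197} \approx 1.4937 \cdot 10^{11}$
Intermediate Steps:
$s = - \frac{11675648601}{7421460985}$ ($s = \left(-31996\right) \frac{1}{238060} + 179420 \left(- \frac{1}{124699}\right) = - \frac{7999}{59515} - \frac{179420}{124699} = - \frac{11675648601}{7421460985} \approx -1.5732$)
$\left(\left(195000 - 242084\right) - 291636\right) \left(s - 440981\right) = \left(\left(195000 - 242084\right) - 291636\right) \left(- \frac{11675648601}{7421460985} - 440981\right) = \left(\left(195000 - 242084\right) - 291636\right) \left(- \frac{3272734962274886}{7421460985}\right) = \left(-47084 - 291636\right) \left(- \frac{3272734962274886}{7421460985}\right) = \left(-338720\right) \left(- \frac{3272734962274886}{7421460985}\right) = \frac{221708157284349877184}{1484292197}$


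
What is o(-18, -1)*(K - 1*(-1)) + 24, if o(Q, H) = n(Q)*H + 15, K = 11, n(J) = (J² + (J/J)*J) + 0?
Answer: -3468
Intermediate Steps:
n(J) = J + J² (n(J) = (J² + 1*J) + 0 = (J² + J) + 0 = (J + J²) + 0 = J + J²)
o(Q, H) = 15 + H*Q*(1 + Q) (o(Q, H) = (Q*(1 + Q))*H + 15 = H*Q*(1 + Q) + 15 = 15 + H*Q*(1 + Q))
o(-18, -1)*(K - 1*(-1)) + 24 = (15 - 1*(-18)*(1 - 18))*(11 - 1*(-1)) + 24 = (15 - 1*(-18)*(-17))*(11 + 1) + 24 = (15 - 306)*12 + 24 = -291*12 + 24 = -3492 + 24 = -3468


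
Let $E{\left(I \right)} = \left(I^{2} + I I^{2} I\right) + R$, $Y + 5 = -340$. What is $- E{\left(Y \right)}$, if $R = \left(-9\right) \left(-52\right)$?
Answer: $-14167070118$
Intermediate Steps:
$Y = -345$ ($Y = -5 - 340 = -345$)
$R = 468$
$E{\left(I \right)} = 468 + I^{2} + I^{4}$ ($E{\left(I \right)} = \left(I^{2} + I I^{2} I\right) + 468 = \left(I^{2} + I^{3} I\right) + 468 = \left(I^{2} + I^{4}\right) + 468 = 468 + I^{2} + I^{4}$)
$- E{\left(Y \right)} = - (468 + \left(-345\right)^{2} + \left(-345\right)^{4}) = - (468 + 119025 + 14166950625) = \left(-1\right) 14167070118 = -14167070118$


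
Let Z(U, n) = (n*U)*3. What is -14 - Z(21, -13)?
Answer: 805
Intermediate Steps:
Z(U, n) = 3*U*n (Z(U, n) = (U*n)*3 = 3*U*n)
-14 - Z(21, -13) = -14 - 3*21*(-13) = -14 - 1*(-819) = -14 + 819 = 805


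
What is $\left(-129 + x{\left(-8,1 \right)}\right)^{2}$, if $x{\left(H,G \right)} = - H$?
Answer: $14641$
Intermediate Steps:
$\left(-129 + x{\left(-8,1 \right)}\right)^{2} = \left(-129 - -8\right)^{2} = \left(-129 + 8\right)^{2} = \left(-121\right)^{2} = 14641$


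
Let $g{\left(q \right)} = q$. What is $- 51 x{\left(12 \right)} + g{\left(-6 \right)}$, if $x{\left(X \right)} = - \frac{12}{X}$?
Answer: $45$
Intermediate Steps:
$- 51 x{\left(12 \right)} + g{\left(-6 \right)} = - 51 \left(- \frac{12}{12}\right) - 6 = - 51 \left(\left(-12\right) \frac{1}{12}\right) - 6 = \left(-51\right) \left(-1\right) - 6 = 51 - 6 = 45$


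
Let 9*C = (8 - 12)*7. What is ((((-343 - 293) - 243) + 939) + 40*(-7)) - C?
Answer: -1952/9 ≈ -216.89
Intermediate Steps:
C = -28/9 (C = ((8 - 12)*7)/9 = (-4*7)/9 = (1/9)*(-28) = -28/9 ≈ -3.1111)
((((-343 - 293) - 243) + 939) + 40*(-7)) - C = ((((-343 - 293) - 243) + 939) + 40*(-7)) - 1*(-28/9) = (((-636 - 243) + 939) - 280) + 28/9 = ((-879 + 939) - 280) + 28/9 = (60 - 280) + 28/9 = -220 + 28/9 = -1952/9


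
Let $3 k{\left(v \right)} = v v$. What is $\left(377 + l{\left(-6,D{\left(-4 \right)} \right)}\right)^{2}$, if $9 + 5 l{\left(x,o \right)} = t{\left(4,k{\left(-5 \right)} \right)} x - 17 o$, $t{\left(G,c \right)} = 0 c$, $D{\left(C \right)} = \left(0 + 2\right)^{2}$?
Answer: $\frac{3268864}{25} \approx 1.3075 \cdot 10^{5}$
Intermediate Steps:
$k{\left(v \right)} = \frac{v^{2}}{3}$ ($k{\left(v \right)} = \frac{v v}{3} = \frac{v^{2}}{3}$)
$D{\left(C \right)} = 4$ ($D{\left(C \right)} = 2^{2} = 4$)
$t{\left(G,c \right)} = 0$
$l{\left(x,o \right)} = - \frac{9}{5} - \frac{17 o}{5}$ ($l{\left(x,o \right)} = - \frac{9}{5} + \frac{0 x - 17 o}{5} = - \frac{9}{5} + \frac{0 - 17 o}{5} = - \frac{9}{5} + \frac{\left(-17\right) o}{5} = - \frac{9}{5} - \frac{17 o}{5}$)
$\left(377 + l{\left(-6,D{\left(-4 \right)} \right)}\right)^{2} = \left(377 - \frac{77}{5}\right)^{2} = \left(\frac{1808}{5}\right)^{2} = \frac{3268864}{25}$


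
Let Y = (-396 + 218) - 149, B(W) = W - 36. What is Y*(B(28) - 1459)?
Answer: 479709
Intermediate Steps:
B(W) = -36 + W
Y = -327 (Y = -178 - 149 = -327)
Y*(B(28) - 1459) = -327*((-36 + 28) - 1459) = -327*(-8 - 1459) = -327*(-1467) = 479709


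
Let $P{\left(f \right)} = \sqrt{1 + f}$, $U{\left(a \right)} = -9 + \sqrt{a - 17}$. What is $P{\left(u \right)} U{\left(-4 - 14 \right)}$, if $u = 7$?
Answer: $2 \sqrt{2} \left(-9 + i \sqrt{35}\right) \approx -25.456 + 16.733 i$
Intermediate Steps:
$U{\left(a \right)} = -9 + \sqrt{-17 + a}$
$P{\left(u \right)} U{\left(-4 - 14 \right)} = \sqrt{1 + 7} \left(-9 + \sqrt{-17 - 18}\right) = \sqrt{8} \left(-9 + \sqrt{-17 - 18}\right) = 2 \sqrt{2} \left(-9 + \sqrt{-17 - 18}\right) = 2 \sqrt{2} \left(-9 + \sqrt{-35}\right) = 2 \sqrt{2} \left(-9 + i \sqrt{35}\right)$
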